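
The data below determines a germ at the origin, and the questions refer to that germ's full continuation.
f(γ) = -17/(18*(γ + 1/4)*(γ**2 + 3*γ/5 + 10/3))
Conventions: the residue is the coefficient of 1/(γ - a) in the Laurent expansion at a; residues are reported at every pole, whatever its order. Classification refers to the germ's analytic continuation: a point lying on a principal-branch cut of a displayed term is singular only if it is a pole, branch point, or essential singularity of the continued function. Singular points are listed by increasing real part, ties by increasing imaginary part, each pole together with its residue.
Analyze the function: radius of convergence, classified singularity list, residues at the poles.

Radius of convergence at 0: 1/4.
At (-3/10) - ((1/30)*sqrt(2919))*i: a pole of order 1; residue (340/2337) + ((170/2273901)*sqrt(2919))*i.
At (-3/10) + ((1/30)*sqrt(2919))*i: a pole of order 1; residue (340/2337) - ((170/2273901)*sqrt(2919))*i.
At -1/4: a pole of order 1; residue -680/2337.

Denominator factor (γ + 1/4): pole of order 1 at -1/4, modulus 1/4.
Denominator factor (γ**2 + 3*γ/5 + 10/3): discriminant -973/75, complex-conjugate roots (-3/10) + ((1/30)*sqrt(2919))*i and (-3/10) - ((1/30)*sqrt(2919))*i; poles of order 1, moduli (1/3)*sqrt(30) and (1/3)*sqrt(30).
The radius of convergence is the smallest modulus among the singular points: 1/4.
The factor γ**2 + 3*γ/5 + 10/3 splits as (γ - a)(γ - a') with a = (-3/10) - ((1/30)*sqrt(2919))*i, a' = (-3/10) + ((1/30)*sqrt(2919))*i. At the order-1 pole a set g(γ) = (γ - a)*f(γ) = [-17/(18*(γ + 1/4))] / (γ - a').
Simple pole: residue = g(a) at a = (-3/10) - ((1/30)*sqrt(2919))*i, which is (340/2337) + ((170/2273901)*sqrt(2919))*i.
The factor γ**2 + 3*γ/5 + 10/3 splits as (γ - a)(γ - a') with a = (-3/10) + ((1/30)*sqrt(2919))*i, a' = (-3/10) - ((1/30)*sqrt(2919))*i. At the order-1 pole a set g(γ) = (γ - a)*f(γ) = [-17/(18*(γ + 1/4))] / (γ - a').
Simple pole: residue = g(a) at a = (-3/10) + ((1/30)*sqrt(2919))*i, which is (340/2337) - ((170/2273901)*sqrt(2919))*i.
At the order-1 pole -1/4 set g(γ) = (γ - (-1/4))*f(γ) = -17/(18*(γ**2 + 3*γ/5 + 10/3)).
Simple pole: residue = g(a) at a = -1/4, which is -680/2337.
List the singular points by increasing real part (a conjugate pair: the negative imaginary part first).


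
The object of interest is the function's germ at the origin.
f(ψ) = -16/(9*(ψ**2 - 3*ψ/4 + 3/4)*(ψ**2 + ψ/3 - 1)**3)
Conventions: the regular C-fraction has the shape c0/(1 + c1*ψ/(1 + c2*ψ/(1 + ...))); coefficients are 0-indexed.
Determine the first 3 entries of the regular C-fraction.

The regular C-fraction coefficients are [64/27, -2, -1/6].

Taylor coefficients (expand at 0): a_0 = 64/27, a_1 = 128/27, a_2 = 832/81.
c0 = a_0 = 64/27. Peel one level at a time: if S = 1 + c*ψ/S' with S'(0) = 1, then c is the ψ-coefficient of S and S' = c*ψ/(S - 1).
S_1 = c0/f = 1 + (-2)*ψ + (-1/3)*ψ^2 + ...; c1 = -2.
S_2 = c1*ψ/(S_1 - 1) = 1 + (-1/6)*ψ + ...; c2 = -1/6.


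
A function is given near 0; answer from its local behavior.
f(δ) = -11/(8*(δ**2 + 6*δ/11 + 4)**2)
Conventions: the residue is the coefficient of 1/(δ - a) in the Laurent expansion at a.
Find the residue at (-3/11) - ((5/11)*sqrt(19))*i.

The residue is -((14641/1444000)*sqrt(19))*i.

The factor δ**2 + 6*δ/11 + 4 splits as (δ - a)(δ - a') with a = (-3/11) - ((5/11)*sqrt(19))*i, a' = (-3/11) + ((5/11)*sqrt(19))*i. At the order-2 pole a set g(δ) = (δ - a)^2*f(δ) = [-11/8] / (δ - a')^2.
Order-2 pole: residue = g'(a); g'((-3/11) - ((5/11)*sqrt(19))*i) = -((14641/1444000)*sqrt(19))*i, so the residue is -((14641/1444000)*sqrt(19))*i.


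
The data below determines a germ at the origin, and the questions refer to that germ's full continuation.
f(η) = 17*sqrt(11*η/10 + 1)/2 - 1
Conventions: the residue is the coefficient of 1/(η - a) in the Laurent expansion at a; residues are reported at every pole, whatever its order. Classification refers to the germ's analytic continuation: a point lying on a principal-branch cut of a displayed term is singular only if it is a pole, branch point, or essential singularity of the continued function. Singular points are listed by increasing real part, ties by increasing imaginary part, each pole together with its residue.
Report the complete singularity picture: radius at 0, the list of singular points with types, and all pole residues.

Branch term (17/2)*sqrt(1 - η/(-10/11)): its argument vanishes at η = -10/11, a square-root branch point, modulus 10/11.
The radius of convergence is the smallest modulus among the singular points: 10/11.

Radius of convergence at 0: 10/11.
At -10/11: an algebraic (square-root) branch point.


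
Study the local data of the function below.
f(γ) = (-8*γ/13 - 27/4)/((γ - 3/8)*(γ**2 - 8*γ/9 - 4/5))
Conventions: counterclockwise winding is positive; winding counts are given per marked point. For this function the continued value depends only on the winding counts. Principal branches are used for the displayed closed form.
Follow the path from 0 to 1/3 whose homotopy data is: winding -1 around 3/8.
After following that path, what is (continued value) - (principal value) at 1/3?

Continued minus principal equals 0.

The function is rational, hence single-valued: continuing it around any pole returns the same value, so the difference is 0.


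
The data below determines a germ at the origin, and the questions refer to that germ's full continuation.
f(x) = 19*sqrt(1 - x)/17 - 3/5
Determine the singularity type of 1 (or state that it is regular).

The point is an algebraic (square-root) branch point.

The term (19/17)*sqrt(1 - x/(1)) has argument 1 - 1/(1) = 0 at 1: a square-root (algebraic, two-sheeted) branch point; the remaining terms are analytic or single-valued there.


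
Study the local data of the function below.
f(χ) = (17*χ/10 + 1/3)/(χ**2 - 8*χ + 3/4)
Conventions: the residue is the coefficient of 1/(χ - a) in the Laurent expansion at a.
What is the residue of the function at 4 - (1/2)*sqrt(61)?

The residue is 17/20 - (107/915)*sqrt(61).

The factor χ**2 - 8*χ + 3/4 splits as (χ - a)(χ - a') with a = 4 - (1/2)*sqrt(61), a' = 4 + (1/2)*sqrt(61). At the order-1 pole a set g(χ) = (χ - a)*f(χ) = [17*χ/10 + 1/3] / (χ - a').
Simple pole: residue = g(a) at a = 4 - (1/2)*sqrt(61), which is 17/20 - (107/915)*sqrt(61).


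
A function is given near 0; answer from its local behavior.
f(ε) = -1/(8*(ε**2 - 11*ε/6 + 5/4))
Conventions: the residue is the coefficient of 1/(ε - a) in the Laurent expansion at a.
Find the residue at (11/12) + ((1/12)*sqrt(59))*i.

The factor ε**2 - 11*ε/6 + 5/4 splits as (ε - a)(ε - a') with a = (11/12) + ((1/12)*sqrt(59))*i, a' = (11/12) - ((1/12)*sqrt(59))*i. At the order-1 pole a set g(ε) = (ε - a)*f(ε) = [-1/8] / (ε - a').
Simple pole: residue = g(a) at a = (11/12) + ((1/12)*sqrt(59))*i, which is ((3/236)*sqrt(59))*i.

The residue is ((3/236)*sqrt(59))*i.


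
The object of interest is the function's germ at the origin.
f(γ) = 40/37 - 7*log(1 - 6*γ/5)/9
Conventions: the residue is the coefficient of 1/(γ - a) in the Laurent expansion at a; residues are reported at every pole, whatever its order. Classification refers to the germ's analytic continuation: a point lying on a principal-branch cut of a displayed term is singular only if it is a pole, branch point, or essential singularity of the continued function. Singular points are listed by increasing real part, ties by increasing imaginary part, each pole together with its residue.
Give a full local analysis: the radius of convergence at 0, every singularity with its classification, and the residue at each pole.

Branch term (-7/9)*log(1 - γ/(5/6)): its argument vanishes at γ = 5/6, a logarithmic branch point, modulus 5/6.
The radius of convergence is the smallest modulus among the singular points: 5/6.

Radius of convergence at 0: 5/6.
At 5/6: a logarithmic branch point.


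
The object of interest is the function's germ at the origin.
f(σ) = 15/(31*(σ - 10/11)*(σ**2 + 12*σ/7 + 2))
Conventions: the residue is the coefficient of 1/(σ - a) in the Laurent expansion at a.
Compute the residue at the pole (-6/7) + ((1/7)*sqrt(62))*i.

The factor σ**2 + 12*σ/7 + 2 splits as (σ - a)(σ - a') with a = (-6/7) + ((1/7)*sqrt(62))*i, a' = (-6/7) - ((1/7)*sqrt(62))*i. At the order-1 pole a set g(σ) = (σ - a)*f(σ) = [15/(31*(σ - 10/11))] / (σ - a').
Simple pole: residue = g(a) at a = (-6/7) + ((1/7)*sqrt(62))*i, which is (-4235/76756) + ((6545/594859)*sqrt(62))*i.

The residue is (-4235/76756) + ((6545/594859)*sqrt(62))*i.


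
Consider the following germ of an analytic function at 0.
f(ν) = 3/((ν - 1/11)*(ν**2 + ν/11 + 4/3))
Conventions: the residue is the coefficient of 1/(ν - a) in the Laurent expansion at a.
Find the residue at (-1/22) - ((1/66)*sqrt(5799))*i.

The residue is (-1089/980) - ((3267/1894340)*sqrt(5799))*i.

The factor ν**2 + ν/11 + 4/3 splits as (ν - a)(ν - a') with a = (-1/22) - ((1/66)*sqrt(5799))*i, a' = (-1/22) + ((1/66)*sqrt(5799))*i. At the order-1 pole a set g(ν) = (ν - a)*f(ν) = [3/(ν - 1/11)] / (ν - a').
Simple pole: residue = g(a) at a = (-1/22) - ((1/66)*sqrt(5799))*i, which is (-1089/980) - ((3267/1894340)*sqrt(5799))*i.


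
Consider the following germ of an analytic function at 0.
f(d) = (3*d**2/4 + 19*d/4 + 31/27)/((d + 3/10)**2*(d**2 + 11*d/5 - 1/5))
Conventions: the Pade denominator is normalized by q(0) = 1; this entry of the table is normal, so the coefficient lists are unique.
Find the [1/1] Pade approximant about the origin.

The Pade approximant has numerator coefficients [-15500/243, 567935875/2297079]; denominator coefficients [1, -38904/3151].

Taylor coefficients needed (expand at 0): a_0 = -15500/243, a_1 = -393875/729, a_2 = -1621000/243.
Write the denominator as Q(d) = 1 + q1*d. Requiring Q*f - P = O(d^3) with deg P <= 1 kills the coefficients of d^2..d^2 in Q*f:
  d^2: a_2 + q1*a_1 = 0, i.e. -1621000/243 + (-393875/729)*q1 = 0.
Solving this linear system: q1 = -38904/3151.
The numerator is Q*f truncated at degree 1: P0 = a_0 = -15500/243; P1 = a_1 + q1*a_0 = 567935875/2297079.


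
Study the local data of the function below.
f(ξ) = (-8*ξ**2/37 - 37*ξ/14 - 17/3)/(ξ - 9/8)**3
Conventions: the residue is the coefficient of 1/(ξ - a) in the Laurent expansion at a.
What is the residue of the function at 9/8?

The residue is -8/37.

At the order-3 pole 9/8 set g(ξ) = (ξ - (9/8))^3*f(ξ) = -8*ξ**2/37 - 37*ξ/14 - 17/3.
Order-3 pole: residue = g''(a)/2; g''(9/8) = -16/37, so the residue is -8/37.


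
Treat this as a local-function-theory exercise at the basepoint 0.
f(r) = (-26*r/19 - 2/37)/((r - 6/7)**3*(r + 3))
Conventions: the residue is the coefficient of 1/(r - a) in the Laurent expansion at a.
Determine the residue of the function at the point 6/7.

The residue is 976864/13837149.

At the order-3 pole 6/7 set g(r) = (r - (6/7))^3*f(r) = (-26*r/19 - 2/37)/(r + 3).
Order-3 pole: residue = g''(a)/2; g''(6/7) = 1953728/13837149, so the residue is 976864/13837149.


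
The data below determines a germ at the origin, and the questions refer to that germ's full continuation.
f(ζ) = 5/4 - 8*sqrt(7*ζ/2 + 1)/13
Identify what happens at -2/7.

The term (-8/13)*sqrt(1 - ζ/(-2/7)) has argument 1 - -2/7/(-2/7) = 0 at -2/7: a square-root (algebraic, two-sheeted) branch point; the remaining terms are analytic or single-valued there.

The point is an algebraic (square-root) branch point.


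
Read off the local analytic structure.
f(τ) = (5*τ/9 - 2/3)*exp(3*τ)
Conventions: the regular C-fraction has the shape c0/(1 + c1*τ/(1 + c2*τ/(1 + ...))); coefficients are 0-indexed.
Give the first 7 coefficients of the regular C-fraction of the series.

Taylor coefficients (expand at 0): a_0 = -2/3, a_1 = -13/9, a_2 = -4/3, a_3 = -1/2, a_4 = 1/4, a_5 = 21/40, a_6 = 9/20.
c0 = a_0 = -2/3. Peel one level at a time: if S = 1 + c*τ/S' with S'(0) = 1, then c is the τ-coefficient of S and S' = c*τ/(S - 1).
S_1 = c0/f = 1 + (-13/6)*τ + (97/36)*τ^2 + ...; c1 = -13/6.
S_2 = c1*τ/(S_1 - 1) = 1 + (97/78)*τ + (171/338)*τ^2 + ...; c2 = 97/78.
S_3 = c2*τ/(S_2 - 1) = 1 + (-513/1261)*τ + (2727/18818)*τ^2 + ...; c3 = -513/1261.
S_4 = c3*τ/(S_3 - 1) = 1 + (1313/3686)*τ + (-13/1805)*τ^2 + ...; c4 = 1313/3686.
S_5 = c4*τ/(S_4 - 1) = 1 + (194/9595)*τ + (281979/1020100)*τ^2 + ...; c5 = 194/9595.
S_6 = c5*τ/(S_5 - 1) = 1 + (-55233/4040)*τ + ...; c6 = -55233/4040.

The regular C-fraction coefficients are [-2/3, -13/6, 97/78, -513/1261, 1313/3686, 194/9595, -55233/4040].


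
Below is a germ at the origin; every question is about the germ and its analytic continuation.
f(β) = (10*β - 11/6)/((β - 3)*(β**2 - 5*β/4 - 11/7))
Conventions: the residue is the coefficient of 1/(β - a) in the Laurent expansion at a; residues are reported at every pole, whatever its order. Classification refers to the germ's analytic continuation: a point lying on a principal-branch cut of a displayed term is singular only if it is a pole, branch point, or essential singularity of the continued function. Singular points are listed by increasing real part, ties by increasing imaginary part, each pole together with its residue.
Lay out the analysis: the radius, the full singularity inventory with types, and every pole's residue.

Radius of convergence at 0: -5/8 + (1/56)*sqrt(6153).
At 5/8 - (1/56)*sqrt(6153): a pole of order 1; residue -1183/309 + (10117/271611)*sqrt(6153).
At 5/8 + (1/56)*sqrt(6153): a pole of order 1; residue -1183/309 - (10117/271611)*sqrt(6153).
At 3: a pole of order 1; residue 2366/309.

Denominator factor (β - 3): pole of order 1 at 3, modulus 3.
Denominator factor (β**2 - 5*β/4 - 11/7): discriminant 879/112, real irrational roots 5/8 + (1/56)*sqrt(6153) and 5/8 - (1/56)*sqrt(6153); poles of order 1, moduli 5/8 + (1/56)*sqrt(6153) and -5/8 + (1/56)*sqrt(6153).
The radius of convergence is the smallest modulus among the singular points: -5/8 + (1/56)*sqrt(6153).
The factor β**2 - 5*β/4 - 11/7 splits as (β - a)(β - a') with a = 5/8 - (1/56)*sqrt(6153), a' = 5/8 + (1/56)*sqrt(6153). At the order-1 pole a set g(β) = (β - a)*f(β) = [(10*β - 11/6)/(β - 3)] / (β - a').
Simple pole: residue = g(a) at a = 5/8 - (1/56)*sqrt(6153), which is -1183/309 + (10117/271611)*sqrt(6153).
The factor β**2 - 5*β/4 - 11/7 splits as (β - a)(β - a') with a = 5/8 + (1/56)*sqrt(6153), a' = 5/8 - (1/56)*sqrt(6153). At the order-1 pole a set g(β) = (β - a)*f(β) = [(10*β - 11/6)/(β - 3)] / (β - a').
Simple pole: residue = g(a) at a = 5/8 + (1/56)*sqrt(6153), which is -1183/309 - (10117/271611)*sqrt(6153).
At the order-1 pole 3 set g(β) = (β - (3))*f(β) = (10*β - 11/6)/(β**2 - 5*β/4 - 11/7).
Simple pole: residue = g(a) at a = 3, which is 2366/309.
List the singular points by increasing real part (a conjugate pair: the negative imaginary part first).


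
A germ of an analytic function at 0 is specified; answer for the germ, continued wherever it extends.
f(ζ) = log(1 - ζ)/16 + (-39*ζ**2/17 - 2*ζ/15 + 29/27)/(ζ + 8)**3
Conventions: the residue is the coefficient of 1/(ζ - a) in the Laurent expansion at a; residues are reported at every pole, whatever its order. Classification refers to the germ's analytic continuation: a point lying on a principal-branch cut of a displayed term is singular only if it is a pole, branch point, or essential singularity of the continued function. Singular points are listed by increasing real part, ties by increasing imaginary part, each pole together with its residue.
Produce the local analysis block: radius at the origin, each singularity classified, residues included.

Denominator factor (ζ + 8)^3: pole of order 3 at -8, modulus 8.
Branch term (1/16)*log(1 - ζ/(1)): its argument vanishes at ζ = 1, a logarithmic branch point, modulus 1.
The radius of convergence is the smallest modulus among the singular points: 1.
The branch term is analytic at -8 and contributes nothing to the residue; only the rational part matters.
At the order-3 pole -8 set g(ζ) = (ζ - (-8))^3*(rational part) = -39*ζ**2/17 - 2*ζ/15 + 29/27.
Order-3 pole: residue = g''(a)/2; g''(-8) = -78/17, so the residue is -39/17.
List the singular points by increasing real part (a conjugate pair: the negative imaginary part first).

Radius of convergence at 0: 1.
At -8: a pole of order 3; residue -39/17.
At 1: a logarithmic branch point.


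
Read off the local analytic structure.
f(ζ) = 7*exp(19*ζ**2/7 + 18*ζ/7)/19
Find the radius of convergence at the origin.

The radius of convergence is infinite.

The factor exp(19*ζ**2/7 + 18*ζ/7) is entire and contributes no finite singular point.
The polynomial part has no poles.
No finite singular points: the Taylor series at 0 converges everywhere.


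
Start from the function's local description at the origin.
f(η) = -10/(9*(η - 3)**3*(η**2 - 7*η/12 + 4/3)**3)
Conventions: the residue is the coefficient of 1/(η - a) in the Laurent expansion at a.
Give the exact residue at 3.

At the order-3 pole 3 set g(η) = (η - (3))^3*f(η) = -10/(9*(η**2 - 7*η/12 + 4/3)**3).
Order-3 pole: residue = g''(a)/2; g''(3) = -83105280/11592740743, so the residue is -41552640/11592740743.

The residue is -41552640/11592740743.


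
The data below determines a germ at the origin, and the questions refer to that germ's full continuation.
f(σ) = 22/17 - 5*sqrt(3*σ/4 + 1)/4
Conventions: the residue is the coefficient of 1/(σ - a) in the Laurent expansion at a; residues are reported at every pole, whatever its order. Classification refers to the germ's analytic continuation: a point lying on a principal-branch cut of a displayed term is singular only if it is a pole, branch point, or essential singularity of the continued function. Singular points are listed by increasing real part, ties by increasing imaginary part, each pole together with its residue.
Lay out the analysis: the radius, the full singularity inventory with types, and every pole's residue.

Radius of convergence at 0: 4/3.
At -4/3: an algebraic (square-root) branch point.

Branch term (-5/4)*sqrt(1 - σ/(-4/3)): its argument vanishes at σ = -4/3, a square-root branch point, modulus 4/3.
The radius of convergence is the smallest modulus among the singular points: 4/3.


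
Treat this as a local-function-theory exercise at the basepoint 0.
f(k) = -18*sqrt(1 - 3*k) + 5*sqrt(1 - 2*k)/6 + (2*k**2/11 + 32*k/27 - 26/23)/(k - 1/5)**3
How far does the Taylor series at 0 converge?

Denominator factor (k - 1/5)^3: pole of order 3 at 1/5, modulus 1/5.
Branch term (-18)*sqrt(1 - k/(1/3)): its argument vanishes at k = 1/3, a square-root branch point, modulus 1/3.
Branch term (5/6)*sqrt(1 - k/(1/2)): its argument vanishes at k = 1/2, a square-root branch point, modulus 1/2.
The radius of convergence is the smallest modulus among the singular points: 1/5.

The radius of convergence is 1/5.


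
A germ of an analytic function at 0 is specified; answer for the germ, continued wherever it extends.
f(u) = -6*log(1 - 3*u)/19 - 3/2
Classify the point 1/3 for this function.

The point is a logarithmic branch point.

The term (-6/19)*log(1 - u/(1/3)) has argument 1 - 1/3/(1/3) = 0 at 1/3: a logarithmic (infinitely-sheeted) branch point; the remaining terms are analytic or single-valued there.


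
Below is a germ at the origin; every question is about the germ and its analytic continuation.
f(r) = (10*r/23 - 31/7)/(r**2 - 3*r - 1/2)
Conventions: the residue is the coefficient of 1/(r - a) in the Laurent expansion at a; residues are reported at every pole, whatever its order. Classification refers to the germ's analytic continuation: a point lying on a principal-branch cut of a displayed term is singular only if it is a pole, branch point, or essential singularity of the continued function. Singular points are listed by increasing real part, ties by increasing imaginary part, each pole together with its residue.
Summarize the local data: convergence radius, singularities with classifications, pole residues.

Denominator factor (r**2 - 3*r - 1/2): discriminant 11, real irrational roots 3/2 + (1/2)*sqrt(11) and 3/2 - (1/2)*sqrt(11); poles of order 1, moduli 3/2 + (1/2)*sqrt(11) and -3/2 + (1/2)*sqrt(11).
The radius of convergence is the smallest modulus among the singular points: -3/2 + (1/2)*sqrt(11).
The factor r**2 - 3*r - 1/2 splits as (r - a)(r - a') with a = 3/2 - (1/2)*sqrt(11), a' = 3/2 + (1/2)*sqrt(11). At the order-1 pole a set g(r) = (r - a)*f(r) = [10*r/23 - 31/7] / (r - a').
Simple pole: residue = g(a) at a = 3/2 - (1/2)*sqrt(11), which is 5/23 + (608/1771)*sqrt(11).
The factor r**2 - 3*r - 1/2 splits as (r - a)(r - a') with a = 3/2 + (1/2)*sqrt(11), a' = 3/2 - (1/2)*sqrt(11). At the order-1 pole a set g(r) = (r - a)*f(r) = [10*r/23 - 31/7] / (r - a').
Simple pole: residue = g(a) at a = 3/2 + (1/2)*sqrt(11), which is 5/23 - (608/1771)*sqrt(11).
List the singular points by increasing real part (a conjugate pair: the negative imaginary part first).

Radius of convergence at 0: -3/2 + (1/2)*sqrt(11).
At 3/2 - (1/2)*sqrt(11): a pole of order 1; residue 5/23 + (608/1771)*sqrt(11).
At 3/2 + (1/2)*sqrt(11): a pole of order 1; residue 5/23 - (608/1771)*sqrt(11).


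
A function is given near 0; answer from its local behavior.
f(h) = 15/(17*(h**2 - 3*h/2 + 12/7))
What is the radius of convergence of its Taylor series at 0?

Denominator factor (h**2 - 3*h/2 + 12/7): discriminant -129/28, complex-conjugate roots (3/4) + ((1/28)*sqrt(903))*i and (3/4) - ((1/28)*sqrt(903))*i; poles of order 1, moduli (2/7)*sqrt(21) and (2/7)*sqrt(21).
The radius of convergence is the smallest modulus among the singular points: (2/7)*sqrt(21).

The radius of convergence is (2/7)*sqrt(21).


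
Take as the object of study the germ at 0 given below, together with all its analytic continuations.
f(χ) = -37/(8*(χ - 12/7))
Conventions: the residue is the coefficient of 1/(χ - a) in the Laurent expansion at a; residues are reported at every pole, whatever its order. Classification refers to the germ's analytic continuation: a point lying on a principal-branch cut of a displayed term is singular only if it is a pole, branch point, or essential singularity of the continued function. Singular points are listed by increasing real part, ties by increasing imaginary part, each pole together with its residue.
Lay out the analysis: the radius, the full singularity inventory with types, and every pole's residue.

Radius of convergence at 0: 12/7.
At 12/7: a pole of order 1; residue -37/8.

Denominator factor (χ - 12/7): pole of order 1 at 12/7, modulus 12/7.
The radius of convergence is the smallest modulus among the singular points: 12/7.
At the order-1 pole 12/7 set g(χ) = (χ - (12/7))*f(χ) = -37/8.
Simple pole: residue = g(a) at a = 12/7, which is -37/8.


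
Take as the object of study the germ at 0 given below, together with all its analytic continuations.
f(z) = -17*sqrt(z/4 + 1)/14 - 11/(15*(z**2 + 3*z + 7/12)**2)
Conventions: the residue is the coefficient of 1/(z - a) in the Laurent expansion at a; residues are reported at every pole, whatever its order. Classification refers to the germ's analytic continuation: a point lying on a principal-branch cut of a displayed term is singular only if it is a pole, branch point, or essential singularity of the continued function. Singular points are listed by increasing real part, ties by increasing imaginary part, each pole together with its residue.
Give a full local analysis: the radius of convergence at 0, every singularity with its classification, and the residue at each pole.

Radius of convergence at 0: 3/2 - (1/3)*sqrt(15).
At -4: an algebraic (square-root) branch point.
At -3/2 - (1/3)*sqrt(15): a pole of order 2; residue -(11/500)*sqrt(15).
At -3/2 + (1/3)*sqrt(15): a pole of order 2; residue (11/500)*sqrt(15).

Denominator factor (z**2 + 3*z + 7/12)^2: discriminant 20/3, real irrational roots -3/2 + (1/3)*sqrt(15) and -3/2 - (1/3)*sqrt(15); poles of order 2, moduli 3/2 - (1/3)*sqrt(15) and 3/2 + (1/3)*sqrt(15).
Branch term (-17/14)*sqrt(1 - z/(-4)): its argument vanishes at z = -4, a square-root branch point, modulus 4.
The radius of convergence is the smallest modulus among the singular points: 3/2 - (1/3)*sqrt(15).
The branch term is analytic at -3/2 - (1/3)*sqrt(15) and contributes nothing to the residue; only the rational part matters.
The factor z**2 + 3*z + 7/12 splits as (z - a)(z - a') with a = -3/2 - (1/3)*sqrt(15), a' = -3/2 + (1/3)*sqrt(15). At the order-2 pole a set g(z) = (z - a)^2*(rational part) = [-11/15] / (z - a')^2.
Order-2 pole: residue = g'(a); g'(-3/2 - (1/3)*sqrt(15)) = -(11/500)*sqrt(15), so the residue is -(11/500)*sqrt(15).
The branch term is analytic at -3/2 + (1/3)*sqrt(15) and contributes nothing to the residue; only the rational part matters.
The factor z**2 + 3*z + 7/12 splits as (z - a)(z - a') with a = -3/2 + (1/3)*sqrt(15), a' = -3/2 - (1/3)*sqrt(15). At the order-2 pole a set g(z) = (z - a)^2*(rational part) = [-11/15] / (z - a')^2.
Order-2 pole: residue = g'(a); g'(-3/2 + (1/3)*sqrt(15)) = (11/500)*sqrt(15), so the residue is (11/500)*sqrt(15).
List the singular points by increasing real part (a conjugate pair: the negative imaginary part first).


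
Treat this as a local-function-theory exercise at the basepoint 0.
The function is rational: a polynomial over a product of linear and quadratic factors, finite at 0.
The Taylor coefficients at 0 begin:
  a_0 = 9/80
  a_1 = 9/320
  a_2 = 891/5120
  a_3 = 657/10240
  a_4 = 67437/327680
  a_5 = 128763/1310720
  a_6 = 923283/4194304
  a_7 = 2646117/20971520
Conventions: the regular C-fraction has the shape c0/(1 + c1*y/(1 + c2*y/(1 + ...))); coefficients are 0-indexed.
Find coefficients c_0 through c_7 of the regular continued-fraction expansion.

Taylor coefficients (read off): a_0 = 9/80, a_1 = 9/320, a_2 = 891/5120, a_3 = 657/10240, a_4 = 67437/327680, a_5 = 128763/1310720, a_6 = 923283/4194304, a_7 = 2646117/20971520.
c0 = a_0 = 9/80. Peel one level at a time: if S = 1 + c*y/S' with S'(0) = 1, then c is the y-coefficient of S and S' = c*y/(S - 1).
S_1 = c0/f = 1 + (-1/4)*y + (-95/64)*y^2 + ...; c1 = -1/4.
S_2 = c1*y/(S_1 - 1) = 1 + (-95/16)*y + (9217/256)*y^2 + ...; c2 = -95/16.
S_3 = c2*y/(S_2 - 1) = 1 + (9217/1520)*y + (3564/9025)*y^2 + ...; c3 = 9217/1520.
S_4 = c3*y/(S_3 - 1) = 1 + (-57024/875615)*y + (-1009152/84953089)*y^2 + ...; c4 = -57024/875615.
S_5 = c4*y/(S_4 - 1) = 1 + (-55480/304161)*y + (-380/1089)*y^2 + ...; c5 = -55480/304161.
S_6 = c5*y/(S_5 - 1) = 1 + (-9217/4818)*y + (82953/21316)*y^2 + ...; c6 = -9217/4818.
S_7 = c6*y/(S_6 - 1) = 1 + (297/146)*y + ...; c7 = 297/146.

The regular C-fraction coefficients are [9/80, -1/4, -95/16, 9217/1520, -57024/875615, -55480/304161, -9217/4818, 297/146].


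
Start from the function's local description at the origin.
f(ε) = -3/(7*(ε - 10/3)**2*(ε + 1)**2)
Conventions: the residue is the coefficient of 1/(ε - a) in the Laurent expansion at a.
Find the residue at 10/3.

The residue is 162/15379.

At the order-2 pole 10/3 set g(ε) = (ε - (10/3))^2*f(ε) = -3/(7*(ε + 1)**2).
Order-2 pole: residue = g'(a); g'(10/3) = 162/15379, so the residue is 162/15379.


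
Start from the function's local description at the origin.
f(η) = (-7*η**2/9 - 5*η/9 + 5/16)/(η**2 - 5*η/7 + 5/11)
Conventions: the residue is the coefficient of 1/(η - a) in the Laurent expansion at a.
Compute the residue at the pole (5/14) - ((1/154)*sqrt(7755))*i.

The factor η**2 - 5*η/7 + 5/11 splits as (η - a)(η - a') with a = (5/14) - ((1/154)*sqrt(7755))*i, a' = (5/14) + ((1/154)*sqrt(7755))*i. At the order-1 pole a set g(η) = (η - a)*f(η) = [-7*η**2/9 - 5*η/9 + 5/16] / (η - a').
Simple pole: residue = g(a) at a = (5/14) - ((1/154)*sqrt(7755))*i, which is (-5/9) + ((199/74448)*sqrt(7755))*i.

The residue is (-5/9) + ((199/74448)*sqrt(7755))*i.


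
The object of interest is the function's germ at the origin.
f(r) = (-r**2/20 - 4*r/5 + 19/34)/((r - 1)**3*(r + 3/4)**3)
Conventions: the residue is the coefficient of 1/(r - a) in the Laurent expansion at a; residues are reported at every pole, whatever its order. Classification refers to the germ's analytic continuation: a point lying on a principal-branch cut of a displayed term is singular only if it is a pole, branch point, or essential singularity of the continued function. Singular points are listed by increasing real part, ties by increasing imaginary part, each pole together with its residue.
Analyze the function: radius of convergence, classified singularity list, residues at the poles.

Denominator factor (r + 3/4)^3: pole of order 3 at -3/4, modulus 3/4.
Denominator factor (r - 1)^3: pole of order 3 at 1, modulus 1.
The radius of convergence is the smallest modulus among the singular points: 3/4.
At the order-3 pole -3/4 set g(r) = (r - (-3/4))^3*f(r) = (-r**2/20 - 4*r/5 + 19/34)/(r - 1)**3.
Order-3 pole: residue = g''(a)/2; g''(-3/4) = -491744/1428595, so the residue is -245872/1428595.
At the order-3 pole 1 set g(r) = (r - (1))^3*f(r) = (-r**2/20 - 4*r/5 + 19/34)/(r + 3/4)**3.
Order-3 pole: residue = g''(a)/2; g''(1) = 491744/1428595, so the residue is 245872/1428595.
List the singular points by increasing real part (a conjugate pair: the negative imaginary part first).

Radius of convergence at 0: 3/4.
At -3/4: a pole of order 3; residue -245872/1428595.
At 1: a pole of order 3; residue 245872/1428595.


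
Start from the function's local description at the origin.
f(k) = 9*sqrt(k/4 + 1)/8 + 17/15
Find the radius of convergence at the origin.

Branch term (9/8)*sqrt(1 - k/(-4)): its argument vanishes at k = -4, a square-root branch point, modulus 4.
The radius of convergence is the smallest modulus among the singular points: 4.

The radius of convergence is 4.


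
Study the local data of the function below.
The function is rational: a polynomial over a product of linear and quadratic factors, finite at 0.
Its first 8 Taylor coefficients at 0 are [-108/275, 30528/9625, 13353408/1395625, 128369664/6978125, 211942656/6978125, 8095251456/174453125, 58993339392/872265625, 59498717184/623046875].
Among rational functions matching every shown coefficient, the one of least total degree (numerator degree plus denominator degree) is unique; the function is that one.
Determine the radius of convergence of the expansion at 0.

No rational of total degree below 4 reproduces all 8 coefficients; solving the [2/2] Pade equations on them gives f(λ) = (28*λ**2/29 + 20*λ/7 - 3/11)/(λ - 5/6)**2, whose expansion matches every shown term.
Denominator factor (λ - 5/6)^2: pole of order 2 at 5/6, modulus 5/6.
The radius of convergence is the smallest modulus among the singular points: 5/6.

The radius of convergence is 5/6.


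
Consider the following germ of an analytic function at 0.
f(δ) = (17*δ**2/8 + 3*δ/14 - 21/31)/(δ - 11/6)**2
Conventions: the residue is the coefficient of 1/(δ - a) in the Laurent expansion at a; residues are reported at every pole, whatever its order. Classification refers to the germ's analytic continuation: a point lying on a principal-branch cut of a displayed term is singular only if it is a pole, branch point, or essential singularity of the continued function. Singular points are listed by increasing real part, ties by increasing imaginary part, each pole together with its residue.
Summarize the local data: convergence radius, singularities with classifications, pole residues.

Radius of convergence at 0: 11/6.
At 11/6: a pole of order 2; residue 1345/168.

Denominator factor (δ - 11/6)^2: pole of order 2 at 11/6, modulus 11/6.
The radius of convergence is the smallest modulus among the singular points: 11/6.
At the order-2 pole 11/6 set g(δ) = (δ - (11/6))^2*f(δ) = 17*δ**2/8 + 3*δ/14 - 21/31.
Order-2 pole: residue = g'(a); g'(11/6) = 1345/168, so the residue is 1345/168.


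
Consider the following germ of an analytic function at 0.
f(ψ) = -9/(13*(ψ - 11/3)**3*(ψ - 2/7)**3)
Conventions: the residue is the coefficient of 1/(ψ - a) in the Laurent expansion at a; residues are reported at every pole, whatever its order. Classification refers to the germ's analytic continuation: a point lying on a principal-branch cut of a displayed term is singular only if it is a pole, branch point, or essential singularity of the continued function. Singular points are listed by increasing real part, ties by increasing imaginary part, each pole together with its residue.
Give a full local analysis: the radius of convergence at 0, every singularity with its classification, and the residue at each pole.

Radius of convergence at 0: 2/7.
At 2/7: a pole of order 3; residue 220541454/23454981563.
At 11/3: a pole of order 3; residue -220541454/23454981563.

Denominator factor (ψ - 2/7)^3: pole of order 3 at 2/7, modulus 2/7.
Denominator factor (ψ - 11/3)^3: pole of order 3 at 11/3, modulus 11/3.
The radius of convergence is the smallest modulus among the singular points: 2/7.
At the order-3 pole 2/7 set g(ψ) = (ψ - (2/7))^3*f(ψ) = -9/(13*(ψ - 11/3)**3).
Order-3 pole: residue = g''(a)/2; g''(2/7) = 441082908/23454981563, so the residue is 220541454/23454981563.
At the order-3 pole 11/3 set g(ψ) = (ψ - (11/3))^3*f(ψ) = -9/(13*(ψ - 2/7)**3).
Order-3 pole: residue = g''(a)/2; g''(11/3) = -441082908/23454981563, so the residue is -220541454/23454981563.
List the singular points by increasing real part (a conjugate pair: the negative imaginary part first).


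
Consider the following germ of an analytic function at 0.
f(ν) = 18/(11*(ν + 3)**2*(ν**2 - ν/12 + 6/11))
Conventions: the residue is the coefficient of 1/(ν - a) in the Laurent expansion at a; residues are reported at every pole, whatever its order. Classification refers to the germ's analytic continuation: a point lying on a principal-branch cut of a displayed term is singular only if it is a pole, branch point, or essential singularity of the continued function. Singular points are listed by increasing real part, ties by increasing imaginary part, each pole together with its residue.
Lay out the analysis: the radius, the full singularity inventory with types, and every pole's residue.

Denominator factor (ν**2 - ν/12 + 6/11): discriminant -3445/1584, complex-conjugate roots (1/24) + ((1/264)*sqrt(37895))*i and (1/24) - ((1/264)*sqrt(37895))*i; poles of order 1, moduli (1/11)*sqrt(66) and (1/11)*sqrt(66).
Denominator factor (ν + 3)^2: pole of order 2 at -3, modulus 3.
The radius of convergence is the smallest modulus among the singular points: (1/11)*sqrt(66).
At the order-2 pole -3 set g(ν) = (ν - (-3))^2*f(ν) = 18/(11*(ν**2 - ν/12 + 6/11)).
Order-2 pole: residue = g'(a); g'(-3) = 19272/185761, so the residue is 19272/185761.
The factor ν**2 - ν/12 + 6/11 splits as (ν - a)(ν - a') with a = (1/24) - ((1/264)*sqrt(37895))*i, a' = (1/24) + ((1/264)*sqrt(37895))*i. At the order-1 pole a set g(ν) = (ν - a)*f(ν) = [18/(11*(ν + 3)**2)] / (ν - a').
Simple pole: residue = g(a) at a = (1/24) - ((1/264)*sqrt(37895))*i, which is (-9636/185761) + ((331044/639946645)*sqrt(37895))*i.
The factor ν**2 - ν/12 + 6/11 splits as (ν - a)(ν - a') with a = (1/24) + ((1/264)*sqrt(37895))*i, a' = (1/24) - ((1/264)*sqrt(37895))*i. At the order-1 pole a set g(ν) = (ν - a)*f(ν) = [18/(11*(ν + 3)**2)] / (ν - a').
Simple pole: residue = g(a) at a = (1/24) + ((1/264)*sqrt(37895))*i, which is (-9636/185761) - ((331044/639946645)*sqrt(37895))*i.
List the singular points by increasing real part (a conjugate pair: the negative imaginary part first).

Radius of convergence at 0: (1/11)*sqrt(66).
At -3: a pole of order 2; residue 19272/185761.
At (1/24) - ((1/264)*sqrt(37895))*i: a pole of order 1; residue (-9636/185761) + ((331044/639946645)*sqrt(37895))*i.
At (1/24) + ((1/264)*sqrt(37895))*i: a pole of order 1; residue (-9636/185761) - ((331044/639946645)*sqrt(37895))*i.


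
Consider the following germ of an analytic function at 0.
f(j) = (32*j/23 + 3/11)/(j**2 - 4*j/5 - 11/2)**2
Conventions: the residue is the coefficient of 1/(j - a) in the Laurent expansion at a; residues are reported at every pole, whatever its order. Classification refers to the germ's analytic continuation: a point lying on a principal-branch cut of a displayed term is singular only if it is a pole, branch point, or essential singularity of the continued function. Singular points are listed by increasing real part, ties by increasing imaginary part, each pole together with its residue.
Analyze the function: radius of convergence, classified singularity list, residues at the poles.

Denominator factor (j**2 - 4*j/5 - 11/2)^2: discriminant 566/25, real irrational roots 2/5 + (1/10)*sqrt(566) and 2/5 - (1/10)*sqrt(566); poles of order 2, moduli 2/5 + (1/10)*sqrt(566) and -2/5 + (1/10)*sqrt(566).
The radius of convergence is the smallest modulus among the singular points: -2/5 + (1/10)*sqrt(566).
The factor j**2 - 4*j/5 - 11/2 splits as (j - a)(j - a') with a = 2/5 - (1/10)*sqrt(566), a' = 2/5 + (1/10)*sqrt(566). At the order-2 pole a set g(j) = (j - a)^2*f(j) = [32*j/23 + 3/11] / (j - a')^2.
Order-2 pole: residue = g'(a); g'(2/5 - (1/10)*sqrt(566)) = (26225/40525034)*sqrt(566), so the residue is (26225/40525034)*sqrt(566).
The factor j**2 - 4*j/5 - 11/2 splits as (j - a)(j - a') with a = 2/5 + (1/10)*sqrt(566), a' = 2/5 - (1/10)*sqrt(566). At the order-2 pole a set g(j) = (j - a)^2*f(j) = [32*j/23 + 3/11] / (j - a')^2.
Order-2 pole: residue = g'(a); g'(2/5 + (1/10)*sqrt(566)) = -(26225/40525034)*sqrt(566), so the residue is -(26225/40525034)*sqrt(566).
List the singular points by increasing real part (a conjugate pair: the negative imaginary part first).

Radius of convergence at 0: -2/5 + (1/10)*sqrt(566).
At 2/5 - (1/10)*sqrt(566): a pole of order 2; residue (26225/40525034)*sqrt(566).
At 2/5 + (1/10)*sqrt(566): a pole of order 2; residue -(26225/40525034)*sqrt(566).


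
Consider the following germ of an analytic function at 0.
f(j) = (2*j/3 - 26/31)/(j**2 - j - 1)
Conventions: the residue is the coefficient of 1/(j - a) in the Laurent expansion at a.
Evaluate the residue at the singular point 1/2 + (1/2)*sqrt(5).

The factor j**2 - j - 1 splits as (j - a)(j - a') with a = 1/2 + (1/2)*sqrt(5), a' = 1/2 - (1/2)*sqrt(5). At the order-1 pole a set g(j) = (j - a)*f(j) = [2*j/3 - 26/31] / (j - a').
Simple pole: residue = g(a) at a = 1/2 + (1/2)*sqrt(5), which is 1/3 - (47/465)*sqrt(5).

The residue is 1/3 - (47/465)*sqrt(5).


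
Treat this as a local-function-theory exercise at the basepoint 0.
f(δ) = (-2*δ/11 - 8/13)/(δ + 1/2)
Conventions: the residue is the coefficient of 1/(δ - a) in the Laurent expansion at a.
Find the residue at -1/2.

The residue is -75/143.

At the order-1 pole -1/2 set g(δ) = (δ - (-1/2))*f(δ) = -2*δ/11 - 8/13.
Simple pole: residue = g(a) at a = -1/2, which is -75/143.


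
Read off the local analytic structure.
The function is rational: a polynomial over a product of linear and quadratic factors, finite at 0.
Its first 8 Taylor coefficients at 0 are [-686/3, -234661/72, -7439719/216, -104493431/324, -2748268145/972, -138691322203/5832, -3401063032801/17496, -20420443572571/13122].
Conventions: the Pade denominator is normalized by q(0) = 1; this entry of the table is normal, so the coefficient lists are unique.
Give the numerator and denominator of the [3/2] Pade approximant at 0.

The Pade approximant has numerator coefficients [-686/3, -202629853125/3504237832, -402758103125/21025426992, -122578553125/21025426992]; denominator coefficients [1, -36794761501/2628178374, 64391525653/1314089187].

Taylor coefficients needed (read off): a_0 = -686/3, a_1 = -234661/72, a_2 = -7439719/216, a_3 = -104493431/324, a_4 = -2748268145/972, a_5 = -138691322203/5832.
Write the denominator as Q(ζ) = 1 + q1*ζ + q2*ζ^2. Requiring Q*f - P = O(ζ^6) with deg P <= 3 kills the coefficients of ζ^4..ζ^5 in Q*f:
  ζ^4: a_4 + q1*a_3 + q2*a_2 = 0, i.e. -2748268145/972 + (-104493431/324)*q1 + (-7439719/216)*q2 = 0.
  ζ^5: a_5 + q1*a_4 + q2*a_3 = 0, i.e. -138691322203/5832 + (-2748268145/972)*q1 + (-104493431/324)*q2 = 0.
Solving this linear system: q1 = -36794761501/2628178374, q2 = 64391525653/1314089187.
The numerator is Q*f truncated at degree 3: P0 = a_0 = -686/3; P1 = a_1 + q1*a_0 = -202629853125/3504237832; P2 = a_2 + q1*a_1 + q2*a_0 = -402758103125/21025426992; P3 = a_3 + q1*a_2 + q2*a_1 = -122578553125/21025426992.
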